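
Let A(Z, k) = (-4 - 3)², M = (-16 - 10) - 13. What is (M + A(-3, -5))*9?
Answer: 90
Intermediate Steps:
M = -39 (M = -26 - 13 = -39)
A(Z, k) = 49 (A(Z, k) = (-7)² = 49)
(M + A(-3, -5))*9 = (-39 + 49)*9 = 10*9 = 90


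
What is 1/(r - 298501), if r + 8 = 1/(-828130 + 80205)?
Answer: -747925/223262343826 ≈ -3.3500e-6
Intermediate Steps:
r = -5983401/747925 (r = -8 + 1/(-828130 + 80205) = -8 + 1/(-747925) = -8 - 1/747925 = -5983401/747925 ≈ -8.0000)
1/(r - 298501) = 1/(-5983401/747925 - 298501) = 1/(-223262343826/747925) = -747925/223262343826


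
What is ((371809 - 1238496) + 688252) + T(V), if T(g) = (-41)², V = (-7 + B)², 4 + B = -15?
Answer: -176754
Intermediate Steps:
B = -19 (B = -4 - 15 = -19)
V = 676 (V = (-7 - 19)² = (-26)² = 676)
T(g) = 1681
((371809 - 1238496) + 688252) + T(V) = ((371809 - 1238496) + 688252) + 1681 = (-866687 + 688252) + 1681 = -178435 + 1681 = -176754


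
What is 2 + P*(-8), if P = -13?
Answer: 106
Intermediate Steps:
2 + P*(-8) = 2 - 13*(-8) = 2 + 104 = 106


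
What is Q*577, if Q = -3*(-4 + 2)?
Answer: 3462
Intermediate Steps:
Q = 6 (Q = -3*(-2) = 6)
Q*577 = 6*577 = 3462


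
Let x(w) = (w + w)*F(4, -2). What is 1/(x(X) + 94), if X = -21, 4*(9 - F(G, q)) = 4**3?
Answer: 1/388 ≈ 0.0025773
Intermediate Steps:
F(G, q) = -7 (F(G, q) = 9 - 1/4*4**3 = 9 - 1/4*64 = 9 - 16 = -7)
x(w) = -14*w (x(w) = (w + w)*(-7) = (2*w)*(-7) = -14*w)
1/(x(X) + 94) = 1/(-14*(-21) + 94) = 1/(294 + 94) = 1/388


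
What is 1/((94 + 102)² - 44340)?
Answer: -1/5924 ≈ -0.00016880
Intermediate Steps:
1/((94 + 102)² - 44340) = 1/(196² - 44340) = 1/(38416 - 44340) = 1/(-5924) = -1/5924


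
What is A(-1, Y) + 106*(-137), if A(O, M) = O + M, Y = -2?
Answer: -14525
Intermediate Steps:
A(O, M) = M + O
A(-1, Y) + 106*(-137) = (-2 - 1) + 106*(-137) = -3 - 14522 = -14525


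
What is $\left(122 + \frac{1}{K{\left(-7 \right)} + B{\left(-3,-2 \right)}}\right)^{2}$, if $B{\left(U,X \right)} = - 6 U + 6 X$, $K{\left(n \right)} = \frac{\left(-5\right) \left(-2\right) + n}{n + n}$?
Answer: $\frac{97930816}{6561} \approx 14926.0$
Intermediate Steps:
$K{\left(n \right)} = \frac{10 + n}{2 n}$
$\left(122 + \frac{1}{K{\left(-7 \right)} + B{\left(-3,-2 \right)}}\right)^{2} = \left(122 + \frac{1}{\frac{10 - 7}{2 \left(-7\right)} + \left(\left(-6\right) \left(-3\right) + 6 \left(-2\right)\right)}\right)^{2} = \left(122 + \frac{1}{\frac{1}{2} \left(- \frac{1}{7}\right) 3 + \left(18 - 12\right)}\right)^{2} = \left(122 + \frac{1}{- \frac{3}{14} + 6}\right)^{2} = \left(122 + \frac{1}{\frac{81}{14}}\right)^{2} = \left(122 + \frac{14}{81}\right)^{2} = \left(\frac{9896}{81}\right)^{2} = \frac{97930816}{6561}$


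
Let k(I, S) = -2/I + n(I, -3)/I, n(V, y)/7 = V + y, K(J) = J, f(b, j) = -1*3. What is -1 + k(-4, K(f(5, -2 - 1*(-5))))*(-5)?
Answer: -259/4 ≈ -64.750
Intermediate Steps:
f(b, j) = -3
n(V, y) = 7*V + 7*y (n(V, y) = 7*(V + y) = 7*V + 7*y)
k(I, S) = -2/I + (-21 + 7*I)/I (k(I, S) = -2/I + (7*I + 7*(-3))/I = -2/I + (7*I - 21)/I = -2/I + (-21 + 7*I)/I)
-1 + k(-4, K(f(5, -2 - 1*(-5))))*(-5) = -1 + (7 - 23/(-4))*(-5) = -1 + (7 - 23*(-¼))*(-5) = -1 + (7 + 23/4)*(-5) = -1 + (51/4)*(-5) = -1 - 255/4 = -259/4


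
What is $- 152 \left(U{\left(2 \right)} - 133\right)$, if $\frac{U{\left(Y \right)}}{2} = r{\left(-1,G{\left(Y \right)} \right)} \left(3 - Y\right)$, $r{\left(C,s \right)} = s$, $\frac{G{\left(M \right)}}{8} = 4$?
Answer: $10488$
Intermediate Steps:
$G{\left(M \right)} = 32$ ($G{\left(M \right)} = 8 \cdot 4 = 32$)
$U{\left(Y \right)} = 192 - 64 Y$ ($U{\left(Y \right)} = 2 \cdot 32 \left(3 - Y\right) = 2 \left(96 - 32 Y\right) = 192 - 64 Y$)
$- 152 \left(U{\left(2 \right)} - 133\right) = - 152 \left(\left(192 - 128\right) - 133\right) = - 152 \left(64 - 133\right) = \left(-152\right) \left(-69\right) = 10488$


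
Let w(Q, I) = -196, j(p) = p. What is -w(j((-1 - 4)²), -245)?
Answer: 196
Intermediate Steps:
-w(j((-1 - 4)²), -245) = -1*(-196) = 196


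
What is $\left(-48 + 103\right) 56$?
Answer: $3080$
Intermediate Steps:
$\left(-48 + 103\right) 56 = 55 \cdot 56 = 3080$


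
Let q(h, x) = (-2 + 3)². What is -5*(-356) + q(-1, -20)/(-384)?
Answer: 683519/384 ≈ 1780.0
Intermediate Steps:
q(h, x) = 1 (q(h, x) = 1² = 1)
-5*(-356) + q(-1, -20)/(-384) = -5*(-356) + 1/(-384) = 1780 + 1*(-1/384) = 1780 - 1/384 = 683519/384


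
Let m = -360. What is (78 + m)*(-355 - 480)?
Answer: 235470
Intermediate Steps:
(78 + m)*(-355 - 480) = (78 - 360)*(-355 - 480) = -282*(-835) = 235470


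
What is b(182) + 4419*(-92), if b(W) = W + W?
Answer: -406184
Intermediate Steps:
b(W) = 2*W
b(182) + 4419*(-92) = 2*182 + 4419*(-92) = 364 - 406548 = -406184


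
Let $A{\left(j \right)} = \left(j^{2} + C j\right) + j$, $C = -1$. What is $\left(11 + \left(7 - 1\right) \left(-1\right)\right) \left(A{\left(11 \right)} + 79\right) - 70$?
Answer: $930$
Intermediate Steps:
$A{\left(j \right)} = j^{2}$ ($A{\left(j \right)} = \left(j^{2} - j\right) + j = j^{2}$)
$\left(11 + \left(7 - 1\right) \left(-1\right)\right) \left(A{\left(11 \right)} + 79\right) - 70 = \left(11 + \left(7 - 1\right) \left(-1\right)\right) \left(11^{2} + 79\right) - 70 = \left(11 + 6 \left(-1\right)\right) \left(121 + 79\right) - 70 = \left(11 - 6\right) 200 - 70 = 5 \cdot 200 - 70 = 1000 - 70 = 930$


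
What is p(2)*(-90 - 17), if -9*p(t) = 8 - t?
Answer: 214/3 ≈ 71.333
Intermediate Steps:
p(t) = -8/9 + t/9 (p(t) = -(8 - t)/9 = -8/9 + t/9)
p(2)*(-90 - 17) = (-8/9 + (⅑)*2)*(-90 - 17) = (-8/9 + 2/9)*(-107) = -⅔*(-107) = 214/3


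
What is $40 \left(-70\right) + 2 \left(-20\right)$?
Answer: $-2840$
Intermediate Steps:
$40 \left(-70\right) + 2 \left(-20\right) = -2800 - 40 = -2840$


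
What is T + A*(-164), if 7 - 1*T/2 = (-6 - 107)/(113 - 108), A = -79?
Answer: 65076/5 ≈ 13015.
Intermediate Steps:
T = 296/5 (T = 14 - 2*(-6 - 107)/(113 - 108) = 14 - (-226)/5 = 14 - 2*(-113/5) = 14 + 226/5 = 296/5 ≈ 59.200)
T + A*(-164) = 296/5 - 79*(-164) = 296/5 + 12956 = 65076/5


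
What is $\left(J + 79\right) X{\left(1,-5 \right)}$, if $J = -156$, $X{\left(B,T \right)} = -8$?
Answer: $616$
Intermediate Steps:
$\left(J + 79\right) X{\left(1,-5 \right)} = \left(-156 + 79\right) \left(-8\right) = \left(-77\right) \left(-8\right) = 616$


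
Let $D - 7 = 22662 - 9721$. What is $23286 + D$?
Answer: $36234$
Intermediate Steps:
$D = 12948$ ($D = 7 + \left(22662 - 9721\right) = 7 + 12941 = 12948$)
$23286 + D = 23286 + 12948 = 36234$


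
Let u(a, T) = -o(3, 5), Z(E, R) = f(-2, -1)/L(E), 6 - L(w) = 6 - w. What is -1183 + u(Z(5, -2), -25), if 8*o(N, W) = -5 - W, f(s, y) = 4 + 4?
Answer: -4727/4 ≈ -1181.8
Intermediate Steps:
L(w) = w (L(w) = 6 - (6 - w) = 6 + (-6 + w) = w)
f(s, y) = 8
o(N, W) = -5/8 - W/8 (o(N, W) = (-5 - W)/8 = -5/8 - W/8)
Z(E, R) = 8/E
u(a, T) = 5/4 (u(a, T) = -(-5/8 - ⅛*5) = -(-5/8 - 5/8) = -1*(-5/4) = 5/4)
-1183 + u(Z(5, -2), -25) = -1183 + 5/4 = -4727/4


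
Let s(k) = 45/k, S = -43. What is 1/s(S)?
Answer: -43/45 ≈ -0.95556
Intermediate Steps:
1/s(S) = 1/(45/(-43)) = 1/(45*(-1/43)) = 1/(-45/43) = -43/45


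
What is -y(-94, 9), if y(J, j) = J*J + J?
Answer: -8742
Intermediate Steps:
y(J, j) = J + J**2 (y(J, j) = J**2 + J = J + J**2)
-y(-94, 9) = -(-94)*(1 - 94) = -(-94)*(-93) = -1*8742 = -8742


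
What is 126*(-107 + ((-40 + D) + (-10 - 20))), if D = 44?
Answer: -16758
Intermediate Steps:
126*(-107 + ((-40 + D) + (-10 - 20))) = 126*(-107 + ((-40 + 44) + (-10 - 20))) = 126*(-107 + (4 - 30)) = 126*(-107 - 26) = 126*(-133) = -16758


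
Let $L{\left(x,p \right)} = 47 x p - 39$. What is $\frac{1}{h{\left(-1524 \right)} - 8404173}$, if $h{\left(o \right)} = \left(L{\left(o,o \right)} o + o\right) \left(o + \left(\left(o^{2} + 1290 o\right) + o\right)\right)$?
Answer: $- \frac{1}{58820073075635661} \approx -1.7001 \cdot 10^{-17}$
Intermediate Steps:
$L{\left(x,p \right)} = -39 + 47 p x$ ($L{\left(x,p \right)} = 47 p x - 39 = -39 + 47 p x$)
$h{\left(o \right)} = \left(o + o \left(-39 + 47 o^{2}\right)\right) \left(o^{2} + 1292 o\right)$ ($h{\left(o \right)} = \left(\left(-39 + 47 o o\right) o + o\right) \left(o + \left(\left(o^{2} + 1290 o\right) + o\right)\right) = \left(\left(-39 + 47 o^{2}\right) o + o\right) \left(o + \left(o^{2} + 1291 o\right)\right) = \left(o \left(-39 + 47 o^{2}\right) + o\right) \left(o^{2} + 1292 o\right) = \left(o + o \left(-39 + 47 o^{2}\right)\right) \left(o^{2} + 1292 o\right)$)
$\frac{1}{h{\left(-1524 \right)} - 8404173} = \frac{1}{\left(-1524\right)^{2} \left(-49096 - -57912 + 47 \left(-1524\right)^{3} + 60724 \left(-1524\right)^{2}\right) - 8404173} = \frac{1}{2322576 \left(-49096 + 57912 + 47 \left(-3539605824\right) + 60724 \cdot 2322576\right) - 8404173} = \frac{1}{2322576 \left(-49096 + 57912 - 166361473728 + 141036105024\right) - 8404173} = \frac{1}{2322576 \left(-25325359888\right) - 8404173} = \frac{1}{-58820073067231488 - 8404173} = \frac{1}{-58820073075635661} = - \frac{1}{58820073075635661}$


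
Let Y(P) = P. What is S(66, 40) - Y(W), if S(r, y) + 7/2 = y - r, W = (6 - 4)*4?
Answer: -75/2 ≈ -37.500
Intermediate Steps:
W = 8 (W = 2*4 = 8)
S(r, y) = -7/2 + y - r (S(r, y) = -7/2 + (y - r) = -7/2 + y - r)
S(66, 40) - Y(W) = (-7/2 + 40 - 1*66) - 1*8 = (-7/2 + 40 - 66) - 8 = -59/2 - 8 = -75/2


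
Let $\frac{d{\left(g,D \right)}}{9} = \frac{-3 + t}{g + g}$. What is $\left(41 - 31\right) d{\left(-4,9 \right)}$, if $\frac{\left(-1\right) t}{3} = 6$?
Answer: $\frac{945}{4} \approx 236.25$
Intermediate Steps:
$t = -18$ ($t = \left(-3\right) 6 = -18$)
$d{\left(g,D \right)} = - \frac{189}{2 g}$ ($d{\left(g,D \right)} = 9 \frac{-3 - 18}{g + g} = 9 \left(- \frac{21}{2 g}\right) = - \frac{189}{2 g}$)
$\left(41 - 31\right) d{\left(-4,9 \right)} = \left(41 - 31\right) \left(- \frac{189}{2 \left(-4\right)}\right) = 10 \left(\left(- \frac{189}{2}\right) \left(- \frac{1}{4}\right)\right) = 10 \cdot \frac{189}{8} = \frac{945}{4}$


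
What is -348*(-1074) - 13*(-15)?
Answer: 373947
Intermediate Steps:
-348*(-1074) - 13*(-15) = 373752 + 195 = 373947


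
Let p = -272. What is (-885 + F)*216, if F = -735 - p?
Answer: -291168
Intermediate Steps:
F = -463 (F = -735 - 1*(-272) = -735 + 272 = -463)
(-885 + F)*216 = (-885 - 463)*216 = -1348*216 = -291168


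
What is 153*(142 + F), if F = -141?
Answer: 153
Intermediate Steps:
153*(142 + F) = 153*(142 - 141) = 153*1 = 153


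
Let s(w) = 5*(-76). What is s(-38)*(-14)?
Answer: 5320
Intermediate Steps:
s(w) = -380
s(-38)*(-14) = -380*(-14) = 5320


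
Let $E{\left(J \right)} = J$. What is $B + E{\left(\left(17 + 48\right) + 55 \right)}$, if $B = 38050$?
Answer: $38170$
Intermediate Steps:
$B + E{\left(\left(17 + 48\right) + 55 \right)} = 38050 + \left(\left(17 + 48\right) + 55\right) = 38050 + \left(65 + 55\right) = 38050 + 120 = 38170$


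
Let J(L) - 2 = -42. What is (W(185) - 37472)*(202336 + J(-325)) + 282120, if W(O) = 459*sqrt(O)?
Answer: -7580153592 + 92853864*sqrt(185) ≈ -6.3172e+9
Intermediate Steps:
J(L) = -40 (J(L) = 2 - 42 = -40)
(W(185) - 37472)*(202336 + J(-325)) + 282120 = (459*sqrt(185) - 37472)*(202336 - 40) + 282120 = (-37472 + 459*sqrt(185))*202296 + 282120 = (-7580435712 + 92853864*sqrt(185)) + 282120 = -7580153592 + 92853864*sqrt(185)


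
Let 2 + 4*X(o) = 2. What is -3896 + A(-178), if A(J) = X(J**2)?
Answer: -3896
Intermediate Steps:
X(o) = 0 (X(o) = -1/2 + (1/4)*2 = -1/2 + 1/2 = 0)
A(J) = 0
-3896 + A(-178) = -3896 + 0 = -3896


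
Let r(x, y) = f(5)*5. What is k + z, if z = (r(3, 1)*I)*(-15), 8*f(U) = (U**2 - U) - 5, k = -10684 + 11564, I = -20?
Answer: 7385/2 ≈ 3692.5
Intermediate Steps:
k = 880
f(U) = -5/8 - U/8 + U**2/8 (f(U) = ((U**2 - U) - 5)/8 = (-5 + U**2 - U)/8 = -5/8 - U/8 + U**2/8)
r(x, y) = 75/8 (r(x, y) = (-5/8 - 1/8*5 + (1/8)*5**2)*5 = (-5/8 - 5/8 + (1/8)*25)*5 = (-5/8 - 5/8 + 25/8)*5 = (15/8)*5 = 75/8)
z = 5625/2 (z = ((75/8)*(-20))*(-15) = -375/2*(-15) = 5625/2 ≈ 2812.5)
k + z = 880 + 5625/2 = 7385/2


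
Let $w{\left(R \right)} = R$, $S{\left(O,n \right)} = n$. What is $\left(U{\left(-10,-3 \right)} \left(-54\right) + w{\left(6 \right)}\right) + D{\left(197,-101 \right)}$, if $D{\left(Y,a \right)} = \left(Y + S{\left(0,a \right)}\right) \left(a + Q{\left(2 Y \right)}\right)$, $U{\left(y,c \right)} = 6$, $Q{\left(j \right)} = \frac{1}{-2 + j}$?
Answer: $- \frac{490674}{49} \approx -10014.0$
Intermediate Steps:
$D{\left(Y,a \right)} = \left(Y + a\right) \left(a + \frac{1}{-2 + 2 Y}\right)$
$\left(U{\left(-10,-3 \right)} \left(-54\right) + w{\left(6 \right)}\right) + D{\left(197,-101 \right)} = \left(6 \left(-54\right) + 6\right) + \frac{197 - 101 + 2 \left(-101\right) \left(-1 + 197\right) \left(197 - 101\right)}{2 \left(-1 + 197\right)} = \left(-324 + 6\right) + \frac{197 - 101 + 2 \left(-101\right) 196 \cdot 96}{2 \cdot 196} = -318 + \frac{1}{2} \cdot \frac{1}{196} \left(197 - 101 - 3800832\right) = -318 + \frac{1}{2} \cdot \frac{1}{196} \left(-3800736\right) = -318 - \frac{475092}{49} = - \frac{490674}{49}$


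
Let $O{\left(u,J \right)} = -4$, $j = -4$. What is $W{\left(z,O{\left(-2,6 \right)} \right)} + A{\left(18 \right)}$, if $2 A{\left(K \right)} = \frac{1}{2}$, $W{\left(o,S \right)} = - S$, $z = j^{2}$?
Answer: $\frac{17}{4} \approx 4.25$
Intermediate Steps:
$z = 16$ ($z = \left(-4\right)^{2} = 16$)
$A{\left(K \right)} = \frac{1}{4}$ ($A{\left(K \right)} = \frac{1}{2 \cdot 2} = \frac{1}{2} \cdot \frac{1}{2} = \frac{1}{4}$)
$W{\left(z,O{\left(-2,6 \right)} \right)} + A{\left(18 \right)} = \left(-1\right) \left(-4\right) + \frac{1}{4} = 4 + \frac{1}{4} = \frac{17}{4}$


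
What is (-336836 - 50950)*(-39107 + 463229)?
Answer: -164468573892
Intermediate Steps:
(-336836 - 50950)*(-39107 + 463229) = -387786*424122 = -164468573892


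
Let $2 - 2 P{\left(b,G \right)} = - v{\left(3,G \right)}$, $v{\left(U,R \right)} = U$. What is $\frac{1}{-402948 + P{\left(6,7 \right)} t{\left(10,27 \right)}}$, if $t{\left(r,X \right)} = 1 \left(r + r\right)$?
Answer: $- \frac{1}{402898} \approx -2.482 \cdot 10^{-6}$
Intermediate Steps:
$P{\left(b,G \right)} = \frac{5}{2}$ ($P{\left(b,G \right)} = 1 - \frac{\left(-1\right) 3}{2} = 1 - - \frac{3}{2} = 1 + \frac{3}{2} = \frac{5}{2}$)
$t{\left(r,X \right)} = 2 r$ ($t{\left(r,X \right)} = 1 \cdot 2 r = 2 r$)
$\frac{1}{-402948 + P{\left(6,7 \right)} t{\left(10,27 \right)}} = \frac{1}{-402948 + \frac{5 \cdot 2 \cdot 10}{2}} = \frac{1}{-402948 + \frac{5}{2} \cdot 20} = \frac{1}{-402948 + 50} = \frac{1}{-402898} = - \frac{1}{402898}$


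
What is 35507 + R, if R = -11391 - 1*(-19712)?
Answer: 43828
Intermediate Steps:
R = 8321 (R = -11391 + 19712 = 8321)
35507 + R = 35507 + 8321 = 43828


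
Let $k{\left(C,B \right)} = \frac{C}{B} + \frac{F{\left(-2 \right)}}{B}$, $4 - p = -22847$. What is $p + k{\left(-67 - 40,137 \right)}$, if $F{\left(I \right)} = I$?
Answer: $\frac{3130478}{137} \approx 22850.0$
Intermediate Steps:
$p = 22851$ ($p = 4 - -22847 = 4 + 22847 = 22851$)
$k{\left(C,B \right)} = - \frac{2}{B} + \frac{C}{B}$ ($k{\left(C,B \right)} = \frac{C}{B} - \frac{2}{B} = - \frac{2}{B} + \frac{C}{B}$)
$p + k{\left(-67 - 40,137 \right)} = 22851 + \frac{-2 - 107}{137} = 22851 + \frac{1}{137} \left(-109\right) = 22851 - \frac{109}{137} = \frac{3130478}{137}$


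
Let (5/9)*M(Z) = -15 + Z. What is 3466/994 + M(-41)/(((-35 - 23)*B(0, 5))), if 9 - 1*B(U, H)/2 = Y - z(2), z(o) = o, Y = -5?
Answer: 2041591/576520 ≈ 3.5412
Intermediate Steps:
B(U, H) = 32 (B(U, H) = 18 - 2*(-5 - 1*2) = 18 - 2*(-5 - 2) = 18 - 2*(-7) = 18 + 14 = 32)
M(Z) = -27 + 9*Z/5 (M(Z) = 9*(-15 + Z)/5 = -27 + 9*Z/5)
3466/994 + M(-41)/(((-35 - 23)*B(0, 5))) = 3466/994 + (-27 + (9/5)*(-41))/(((-35 - 23)*32)) = 3466*(1/994) + (-27 - 369/5)/((-58*32)) = 1733/497 - 504/5/(-1856) = 1733/497 - 504/5*(-1/1856) = 1733/497 + 63/1160 = 2041591/576520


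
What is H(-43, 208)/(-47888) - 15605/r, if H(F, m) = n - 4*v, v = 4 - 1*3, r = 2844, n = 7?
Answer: -186825193/34048368 ≈ -5.4871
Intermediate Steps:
v = 1 (v = 4 - 3 = 1)
H(F, m) = 3 (H(F, m) = 7 - 4*1 = 7 - 4 = 3)
H(-43, 208)/(-47888) - 15605/r = 3/(-47888) - 15605/2844 = 3*(-1/47888) - 15605*1/2844 = -3/47888 - 15605/2844 = -186825193/34048368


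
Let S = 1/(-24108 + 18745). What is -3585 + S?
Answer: -19226356/5363 ≈ -3585.0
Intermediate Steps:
S = -1/5363 (S = 1/(-5363) = -1/5363 ≈ -0.00018646)
-3585 + S = -3585 - 1/5363 = -19226356/5363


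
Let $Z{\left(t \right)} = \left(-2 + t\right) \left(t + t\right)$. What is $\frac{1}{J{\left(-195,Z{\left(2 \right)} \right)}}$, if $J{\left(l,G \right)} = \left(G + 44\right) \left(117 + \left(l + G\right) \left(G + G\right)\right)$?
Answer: $\frac{1}{5148} \approx 0.00019425$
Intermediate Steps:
$Z{\left(t \right)} = 2 t \left(-2 + t\right)$ ($Z{\left(t \right)} = \left(-2 + t\right) 2 t = 2 t \left(-2 + t\right)$)
$J{\left(l,G \right)} = \left(44 + G\right) \left(117 + 2 G \left(G + l\right)\right)$ ($J{\left(l,G \right)} = \left(44 + G\right) \left(117 + \left(G + l\right) 2 G\right) = \left(44 + G\right) \left(117 + 2 G \left(G + l\right)\right)$)
$\frac{1}{J{\left(-195,Z{\left(2 \right)} \right)}} = \frac{1}{5148 + 2 \left(2 \cdot 2 \left(-2 + 2\right)\right)^{3} + 88 \left(2 \cdot 2 \left(-2 + 2\right)\right)^{2} + 117 \cdot 2 \cdot 2 \left(-2 + 2\right) + 2 \left(-195\right) \left(2 \cdot 2 \left(-2 + 2\right)\right)^{2} + 88 \cdot 2 \cdot 2 \left(-2 + 2\right) \left(-195\right)} = \frac{1}{5148 + 2 \left(2 \cdot 2 \cdot 0\right)^{3} + 88 \left(2 \cdot 2 \cdot 0\right)^{2} + 117 \cdot 2 \cdot 2 \cdot 0 + 2 \left(-195\right) \left(2 \cdot 2 \cdot 0\right)^{2} + 88 \cdot 2 \cdot 2 \cdot 0 \left(-195\right)} = \frac{1}{5148 + 2 \cdot 0^{3} + 88 \cdot 0^{2} + 117 \cdot 0 + 2 \left(-195\right) 0^{2} + 88 \cdot 0 \left(-195\right)} = \frac{1}{5148 + 2 \cdot 0 + 88 \cdot 0 + 0 + 2 \left(-195\right) 0 + 0} = \frac{1}{5148 + 0 + 0 + 0 + 0 + 0} = \frac{1}{5148}$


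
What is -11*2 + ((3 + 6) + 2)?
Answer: -11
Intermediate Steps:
-11*2 + ((3 + 6) + 2) = -22 + (9 + 2) = -22 + 11 = -11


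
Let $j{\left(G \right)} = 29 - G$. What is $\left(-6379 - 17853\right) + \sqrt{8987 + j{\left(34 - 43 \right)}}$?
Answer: $-24137$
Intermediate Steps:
$\left(-6379 - 17853\right) + \sqrt{8987 + j{\left(34 - 43 \right)}} = \left(-6379 - 17853\right) + \sqrt{8987 + \left(29 - \left(34 - 43\right)\right)} = -24232 + \sqrt{8987 + \left(29 - \left(34 - 43\right)\right)} = -24232 + \sqrt{8987 + \left(29 - -9\right)} = -24232 + \sqrt{8987 + \left(29 + 9\right)} = -24232 + \sqrt{8987 + 38} = -24232 + \sqrt{9025} = -24232 + 95 = -24137$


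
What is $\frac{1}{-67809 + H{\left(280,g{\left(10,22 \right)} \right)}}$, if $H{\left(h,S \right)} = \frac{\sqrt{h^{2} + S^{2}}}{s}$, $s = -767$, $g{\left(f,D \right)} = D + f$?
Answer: $- \frac{39891288801}{2704988402227585} + \frac{6136 \sqrt{1241}}{2704988402227585} \approx -1.4747 \cdot 10^{-5}$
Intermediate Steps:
$H{\left(h,S \right)} = - \frac{\sqrt{S^{2} + h^{2}}}{767}$ ($H{\left(h,S \right)} = \frac{\sqrt{h^{2} + S^{2}}}{-767} = \sqrt{S^{2} + h^{2}} \left(- \frac{1}{767}\right) = - \frac{\sqrt{S^{2} + h^{2}}}{767}$)
$\frac{1}{-67809 + H{\left(280,g{\left(10,22 \right)} \right)}} = \frac{1}{-67809 - \frac{\sqrt{\left(22 + 10\right)^{2} + 280^{2}}}{767}} = \frac{1}{-67809 - \frac{\sqrt{32^{2} + 78400}}{767}} = \frac{1}{-67809 - \frac{\sqrt{1024 + 78400}}{767}} = \frac{1}{-67809 - \frac{\sqrt{79424}}{767}} = \frac{1}{-67809 - \frac{8 \sqrt{1241}}{767}}$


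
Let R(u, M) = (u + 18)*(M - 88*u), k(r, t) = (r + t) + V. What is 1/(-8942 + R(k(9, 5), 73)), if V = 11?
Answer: -1/100403 ≈ -9.9599e-6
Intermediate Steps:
k(r, t) = 11 + r + t (k(r, t) = (r + t) + 11 = 11 + r + t)
R(u, M) = (18 + u)*(M - 88*u)
1/(-8942 + R(k(9, 5), 73)) = 1/(-8942 + (-1584*(11 + 9 + 5) - 88*(11 + 9 + 5)**2 + 18*73 + 73*(11 + 9 + 5))) = 1/(-8942 + (-1584*25 - 88*25**2 + 1314 + 73*25)) = 1/(-8942 + (-39600 - 88*625 + 1314 + 1825)) = 1/(-8942 + (-39600 - 55000 + 1314 + 1825)) = 1/(-8942 - 91461) = 1/(-100403) = -1/100403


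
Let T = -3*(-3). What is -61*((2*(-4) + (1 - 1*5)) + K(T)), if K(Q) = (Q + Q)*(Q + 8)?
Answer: -17934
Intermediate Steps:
T = 9
K(Q) = 2*Q*(8 + Q) (K(Q) = (2*Q)*(8 + Q) = 2*Q*(8 + Q))
-61*((2*(-4) + (1 - 1*5)) + K(T)) = -61*((2*(-4) + (1 - 1*5)) + 2*9*(8 + 9)) = -61*((-8 + (1 - 5)) + 2*9*17) = -61*((-8 - 4) + 306) = -61*(-12 + 306) = -61*294 = -17934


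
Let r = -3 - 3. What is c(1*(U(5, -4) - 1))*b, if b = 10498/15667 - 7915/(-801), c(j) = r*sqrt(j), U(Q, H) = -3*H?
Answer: -264826406*sqrt(11)/4183089 ≈ -209.97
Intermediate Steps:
r = -6
c(j) = -6*sqrt(j)
b = 132413203/12549267 (b = 10498*(1/15667) - 7915*(-1/801) = 10498/15667 + 7915/801 = 132413203/12549267 ≈ 10.551)
c(1*(U(5, -4) - 1))*b = -6*sqrt(-3*(-4) - 1)*(132413203/12549267) = -6*sqrt(12 - 1)*(132413203/12549267) = -6*sqrt(11)*(132413203/12549267) = -264826406*sqrt(11)/4183089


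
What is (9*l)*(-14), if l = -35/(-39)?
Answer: -1470/13 ≈ -113.08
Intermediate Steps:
l = 35/39 (l = -35*(-1/39) = 35/39 ≈ 0.89744)
(9*l)*(-14) = (9*(35/39))*(-14) = (105/13)*(-14) = -1470/13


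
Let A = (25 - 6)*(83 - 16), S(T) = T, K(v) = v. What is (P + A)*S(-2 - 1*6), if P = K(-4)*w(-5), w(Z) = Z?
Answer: -10344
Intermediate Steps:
A = 1273 (A = 19*67 = 1273)
P = 20 (P = -4*(-5) = 20)
(P + A)*S(-2 - 1*6) = (20 + 1273)*(-2 - 1*6) = 1293*(-2 - 6) = 1293*(-8) = -10344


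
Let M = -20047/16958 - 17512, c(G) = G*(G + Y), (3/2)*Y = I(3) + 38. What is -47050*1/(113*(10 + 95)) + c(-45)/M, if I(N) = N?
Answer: -314072672240/78305979171 ≈ -4.0108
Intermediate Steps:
Y = 82/3 (Y = 2*(3 + 38)/3 = (⅔)*41 = 82/3 ≈ 27.333)
c(G) = G*(82/3 + G) (c(G) = G*(G + 82/3) = G*(82/3 + G))
M = -296988543/16958 (M = -20047*1/16958 - 17512 = -20047/16958 - 17512 = -296988543/16958 ≈ -17513.)
-47050*1/(113*(10 + 95)) + c(-45)/M = -47050*1/(113*(10 + 95)) + ((⅓)*(-45)*(82 + 3*(-45)))/(-296988543/16958) = -47050/(113*105) + ((⅓)*(-45)*(82 - 135))*(-16958/296988543) = -47050/11865 + ((⅓)*(-45)*(-53))*(-16958/296988543) = -47050*1/11865 + 795*(-16958/296988543) = -9410/2373 - 4493870/98996181 = -314072672240/78305979171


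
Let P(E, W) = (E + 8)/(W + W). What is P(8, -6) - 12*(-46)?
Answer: 1652/3 ≈ 550.67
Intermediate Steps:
P(E, W) = (8 + E)/(2*W) (P(E, W) = (8 + E)/((2*W)) = (8 + E)*(1/(2*W)) = (8 + E)/(2*W))
P(8, -6) - 12*(-46) = (1/2)*(8 + 8)/(-6) - 12*(-46) = (1/2)*(-1/6)*16 + 552 = -4/3 + 552 = 1652/3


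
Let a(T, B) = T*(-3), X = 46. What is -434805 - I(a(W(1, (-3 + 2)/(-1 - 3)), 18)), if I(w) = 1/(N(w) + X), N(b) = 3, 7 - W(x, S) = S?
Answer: -21305446/49 ≈ -4.3481e+5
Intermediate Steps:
W(x, S) = 7 - S
a(T, B) = -3*T
I(w) = 1/49 (I(w) = 1/(3 + 46) = 1/49)
-434805 - I(a(W(1, (-3 + 2)/(-1 - 3)), 18)) = -434805 - 1*1/49 = -434805 - 1/49 = -21305446/49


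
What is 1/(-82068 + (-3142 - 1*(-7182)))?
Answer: -1/78028 ≈ -1.2816e-5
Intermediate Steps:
1/(-82068 + (-3142 - 1*(-7182))) = 1/(-82068 + (-3142 + 7182)) = 1/(-82068 + 4040) = 1/(-78028) = -1/78028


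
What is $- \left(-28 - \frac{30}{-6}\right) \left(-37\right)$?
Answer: $-851$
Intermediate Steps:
$- \left(-28 - \frac{30}{-6}\right) \left(-37\right) = - \left(-28 - -5\right) \left(-37\right) = - \left(-28 + 5\right) \left(-37\right) = - \left(-23\right) \left(-37\right) = \left(-1\right) 851 = -851$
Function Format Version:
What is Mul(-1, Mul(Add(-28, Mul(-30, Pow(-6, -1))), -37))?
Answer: -851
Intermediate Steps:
Mul(-1, Mul(Add(-28, Mul(-30, Pow(-6, -1))), -37)) = Mul(-1, Mul(Add(-28, Mul(-30, Rational(-1, 6))), -37)) = Mul(-1, Mul(Add(-28, 5), -37)) = Mul(-1, Mul(-23, -37)) = Mul(-1, 851) = -851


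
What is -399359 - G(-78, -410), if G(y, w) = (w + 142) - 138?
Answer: -398953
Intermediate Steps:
G(y, w) = 4 + w (G(y, w) = (142 + w) - 138 = 4 + w)
-399359 - G(-78, -410) = -399359 - (4 - 410) = -399359 - 1*(-406) = -399359 + 406 = -398953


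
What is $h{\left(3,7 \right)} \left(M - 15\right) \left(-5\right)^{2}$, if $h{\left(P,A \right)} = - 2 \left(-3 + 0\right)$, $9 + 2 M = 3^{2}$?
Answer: $-2250$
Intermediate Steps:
$M = 0$ ($M = - \frac{9}{2} + \frac{3^{2}}{2} = - \frac{9}{2} + \frac{1}{2} \cdot 9 = - \frac{9}{2} + \frac{9}{2} = 0$)
$h{\left(P,A \right)} = 6$ ($h{\left(P,A \right)} = \left(-2\right) \left(-3\right) = 6$)
$h{\left(3,7 \right)} \left(M - 15\right) \left(-5\right)^{2} = 6 \left(0 - 15\right) \left(-5\right)^{2} = 6 \left(0 - 15\right) 25 = 6 \left(-15\right) 25 = \left(-90\right) 25 = -2250$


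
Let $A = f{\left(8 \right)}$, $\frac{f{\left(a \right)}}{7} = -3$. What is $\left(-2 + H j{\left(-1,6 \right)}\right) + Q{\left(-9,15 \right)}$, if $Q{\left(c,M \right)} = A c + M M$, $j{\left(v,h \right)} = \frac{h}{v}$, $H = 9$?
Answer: $358$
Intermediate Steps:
$f{\left(a \right)} = -21$ ($f{\left(a \right)} = 7 \left(-3\right) = -21$)
$A = -21$
$Q{\left(c,M \right)} = M^{2} - 21 c$ ($Q{\left(c,M \right)} = - 21 c + M M = - 21 c + M^{2} = M^{2} - 21 c$)
$\left(-2 + H j{\left(-1,6 \right)}\right) + Q{\left(-9,15 \right)} = \left(-2 + 9 \frac{6}{-1}\right) - \left(-189 - 15^{2}\right) = \left(-2 + 9 \cdot 6 \left(-1\right)\right) + \left(225 + 189\right) = \left(-2 + 9 \left(-6\right)\right) + 414 = \left(-2 - 54\right) + 414 = -56 + 414 = 358$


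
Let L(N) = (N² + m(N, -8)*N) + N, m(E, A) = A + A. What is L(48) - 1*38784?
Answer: -37200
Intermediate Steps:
m(E, A) = 2*A
L(N) = N² - 15*N (L(N) = (N² + (2*(-8))*N) + N = (N² - 16*N) + N = N² - 15*N)
L(48) - 1*38784 = 48*(-15 + 48) - 1*38784 = 48*33 - 38784 = 1584 - 38784 = -37200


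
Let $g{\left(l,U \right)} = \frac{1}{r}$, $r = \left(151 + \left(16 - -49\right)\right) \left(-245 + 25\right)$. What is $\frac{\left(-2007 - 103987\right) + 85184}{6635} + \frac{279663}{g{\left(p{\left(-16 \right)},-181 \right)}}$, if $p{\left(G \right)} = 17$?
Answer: $- \frac{17635280307682}{1327} \approx -1.329 \cdot 10^{10}$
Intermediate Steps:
$r = -47520$ ($r = \left(151 + \left(16 + 49\right)\right) \left(-220\right) = \left(151 + 65\right) \left(-220\right) = 216 \left(-220\right) = -47520$)
$g{\left(l,U \right)} = - \frac{1}{47520}$ ($g{\left(l,U \right)} = \frac{1}{-47520} = - \frac{1}{47520}$)
$\frac{\left(-2007 - 103987\right) + 85184}{6635} + \frac{279663}{g{\left(p{\left(-16 \right)},-181 \right)}} = \frac{\left(-2007 - 103987\right) + 85184}{6635} + \frac{279663}{- \frac{1}{47520}} = \left(-105994 + 85184\right) \frac{1}{6635} + 279663 \left(-47520\right) = \left(-20810\right) \frac{1}{6635} - 13289585760 = - \frac{4162}{1327} - 13289585760 = - \frac{17635280307682}{1327}$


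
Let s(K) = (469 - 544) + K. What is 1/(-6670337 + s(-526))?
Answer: -1/6670938 ≈ -1.4990e-7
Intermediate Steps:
s(K) = -75 + K
1/(-6670337 + s(-526)) = 1/(-6670337 + (-75 - 526)) = 1/(-6670337 - 601) = 1/(-6670938) = -1/6670938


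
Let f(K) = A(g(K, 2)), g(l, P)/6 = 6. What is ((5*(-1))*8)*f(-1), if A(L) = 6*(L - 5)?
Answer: -7440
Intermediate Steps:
g(l, P) = 36 (g(l, P) = 6*6 = 36)
A(L) = -30 + 6*L (A(L) = 6*(-5 + L) = -30 + 6*L)
f(K) = 186 (f(K) = -30 + 6*36 = -30 + 216 = 186)
((5*(-1))*8)*f(-1) = ((5*(-1))*8)*186 = -5*8*186 = -40*186 = -7440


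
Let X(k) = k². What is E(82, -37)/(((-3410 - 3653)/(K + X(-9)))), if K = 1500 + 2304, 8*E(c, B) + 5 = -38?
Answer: 23865/8072 ≈ 2.9565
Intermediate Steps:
E(c, B) = -43/8 (E(c, B) = -5/8 + (⅛)*(-38) = -5/8 - 19/4 = -43/8)
K = 3804
E(82, -37)/(((-3410 - 3653)/(K + X(-9)))) = -43*(3804 + (-9)²)/(-3410 - 3653)/8 = -43/(8*((-7063/(3804 + 81)))) = -43/(8*((-7063/3885))) = -43/(8*((-7063*1/3885))) = -43/(8*(-1009/555)) = -43/8*(-555/1009) = 23865/8072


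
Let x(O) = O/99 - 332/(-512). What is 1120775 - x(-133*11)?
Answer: 1291149077/1152 ≈ 1.1208e+6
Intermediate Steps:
x(O) = 83/128 + O/99 (x(O) = O*(1/99) - 332*(-1/512) = O/99 + 83/128 = 83/128 + O/99)
1120775 - x(-133*11) = 1120775 - (83/128 + (-133*11)/99) = 1120775 - (83/128 + (1/99)*(-1463)) = 1120775 - (83/128 - 133/9) = 1120775 - 1*(-16277/1152) = 1120775 + 16277/1152 = 1291149077/1152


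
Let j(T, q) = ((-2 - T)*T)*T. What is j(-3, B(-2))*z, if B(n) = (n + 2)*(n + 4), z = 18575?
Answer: 167175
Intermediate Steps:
B(n) = (2 + n)*(4 + n)
j(T, q) = T²*(-2 - T) (j(T, q) = (T*(-2 - T))*T = T²*(-2 - T))
j(-3, B(-2))*z = ((-3)²*(-2 - 1*(-3)))*18575 = (9*(-2 + 3))*18575 = (9*1)*18575 = 9*18575 = 167175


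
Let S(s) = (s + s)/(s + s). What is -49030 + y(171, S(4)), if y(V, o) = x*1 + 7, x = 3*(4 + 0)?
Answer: -49011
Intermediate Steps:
x = 12 (x = 3*4 = 12)
S(s) = 1 (S(s) = (2*s)/((2*s)) = (2*s)*(1/(2*s)) = 1)
y(V, o) = 19 (y(V, o) = 12*1 + 7 = 12 + 7 = 19)
-49030 + y(171, S(4)) = -49030 + 19 = -49011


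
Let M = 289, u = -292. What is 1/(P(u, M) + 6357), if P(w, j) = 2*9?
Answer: 1/6375 ≈ 0.00015686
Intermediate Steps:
P(w, j) = 18
1/(P(u, M) + 6357) = 1/(18 + 6357) = 1/6375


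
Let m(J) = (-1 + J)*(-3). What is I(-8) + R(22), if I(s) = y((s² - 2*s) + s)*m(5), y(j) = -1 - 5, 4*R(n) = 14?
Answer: 151/2 ≈ 75.500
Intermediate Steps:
m(J) = 3 - 3*J
R(n) = 7/2 (R(n) = (¼)*14 = 7/2)
y(j) = -6
I(s) = 72 (I(s) = -6*(3 - 3*5) = -6*(3 - 15) = -6*(-12) = 72)
I(-8) + R(22) = 72 + 7/2 = 151/2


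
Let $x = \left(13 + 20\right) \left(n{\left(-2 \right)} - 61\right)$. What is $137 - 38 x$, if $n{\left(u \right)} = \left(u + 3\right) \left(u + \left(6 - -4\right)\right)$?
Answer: $66599$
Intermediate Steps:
$n{\left(u \right)} = \left(3 + u\right) \left(10 + u\right)$ ($n{\left(u \right)} = \left(3 + u\right) \left(u + \left(6 + 4\right)\right) = \left(3 + u\right) \left(u + 10\right) = \left(3 + u\right) \left(10 + u\right)$)
$x = -1749$ ($x = \left(13 + 20\right) \left(\left(30 + \left(-2\right)^{2} + 13 \left(-2\right)\right) - 61\right) = 33 \left(\left(30 + 4 - 26\right) - 61\right) = 33 \left(8 - 61\right) = 33 \left(-53\right) = -1749$)
$137 - 38 x = 137 - -66462 = 137 + 66462 = 66599$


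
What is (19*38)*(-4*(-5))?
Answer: 14440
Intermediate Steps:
(19*38)*(-4*(-5)) = 722*20 = 14440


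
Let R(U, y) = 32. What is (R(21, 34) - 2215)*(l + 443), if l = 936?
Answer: -3010357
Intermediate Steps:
(R(21, 34) - 2215)*(l + 443) = (32 - 2215)*(936 + 443) = -2183*1379 = -3010357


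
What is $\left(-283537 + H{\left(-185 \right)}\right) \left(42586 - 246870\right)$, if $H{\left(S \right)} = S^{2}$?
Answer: $50930452608$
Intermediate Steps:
$\left(-283537 + H{\left(-185 \right)}\right) \left(42586 - 246870\right) = \left(-283537 + \left(-185\right)^{2}\right) \left(42586 - 246870\right) = \left(-283537 + 34225\right) \left(-204284\right) = \left(-249312\right) \left(-204284\right) = 50930452608$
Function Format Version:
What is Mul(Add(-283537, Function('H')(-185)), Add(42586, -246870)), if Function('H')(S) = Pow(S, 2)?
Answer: 50930452608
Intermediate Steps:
Mul(Add(-283537, Function('H')(-185)), Add(42586, -246870)) = Mul(Add(-283537, Pow(-185, 2)), Add(42586, -246870)) = Mul(Add(-283537, 34225), -204284) = Mul(-249312, -204284) = 50930452608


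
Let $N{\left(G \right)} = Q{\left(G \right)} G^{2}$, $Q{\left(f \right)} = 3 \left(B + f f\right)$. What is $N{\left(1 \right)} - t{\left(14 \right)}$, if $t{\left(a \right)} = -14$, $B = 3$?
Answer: $26$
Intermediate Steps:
$Q{\left(f \right)} = 9 + 3 f^{2}$ ($Q{\left(f \right)} = 3 \left(3 + f f\right) = 3 \left(3 + f^{2}\right) = 9 + 3 f^{2}$)
$N{\left(G \right)} = G^{2} \left(9 + 3 G^{2}\right)$ ($N{\left(G \right)} = \left(9 + 3 G^{2}\right) G^{2} = G^{2} \left(9 + 3 G^{2}\right)$)
$N{\left(1 \right)} - t{\left(14 \right)} = 3 \cdot 1^{2} \left(3 + 1^{2}\right) - -14 = 3 \cdot 1 \left(3 + 1\right) + 14 = 3 \cdot 1 \cdot 4 + 14 = 12 + 14 = 26$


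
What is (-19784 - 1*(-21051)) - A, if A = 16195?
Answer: -14928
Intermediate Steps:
(-19784 - 1*(-21051)) - A = (-19784 - 1*(-21051)) - 1*16195 = (-19784 + 21051) - 16195 = 1267 - 16195 = -14928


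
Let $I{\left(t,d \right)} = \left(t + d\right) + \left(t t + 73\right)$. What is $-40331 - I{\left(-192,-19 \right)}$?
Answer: $-77057$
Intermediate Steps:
$I{\left(t,d \right)} = 73 + d + t + t^{2}$ ($I{\left(t,d \right)} = \left(d + t\right) + \left(t^{2} + 73\right) = \left(d + t\right) + \left(73 + t^{2}\right) = 73 + d + t + t^{2}$)
$-40331 - I{\left(-192,-19 \right)} = -40331 - \left(73 - 19 - 192 + \left(-192\right)^{2}\right) = -40331 - \left(73 - 19 - 192 + 36864\right) = -40331 - 36726 = -77057$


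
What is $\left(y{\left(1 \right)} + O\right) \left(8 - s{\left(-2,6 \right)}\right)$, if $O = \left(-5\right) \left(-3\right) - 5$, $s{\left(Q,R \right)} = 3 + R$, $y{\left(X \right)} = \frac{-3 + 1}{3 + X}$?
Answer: $- \frac{19}{2} \approx -9.5$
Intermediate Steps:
$y{\left(X \right)} = - \frac{2}{3 + X}$
$O = 10$ ($O = 15 - 5 = 10$)
$\left(y{\left(1 \right)} + O\right) \left(8 - s{\left(-2,6 \right)}\right) = \left(- \frac{2}{3 + 1} + 10\right) \left(8 - \left(3 + 6\right)\right) = \left(- \frac{2}{4} + 10\right) \left(8 - 9\right) = \left(\left(-2\right) \frac{1}{4} + 10\right) \left(8 - 9\right) = \left(- \frac{1}{2} + 10\right) \left(-1\right) = \frac{19}{2} \left(-1\right) = - \frac{19}{2}$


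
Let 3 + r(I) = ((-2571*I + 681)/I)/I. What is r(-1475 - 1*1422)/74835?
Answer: -5909653/209353631505 ≈ -2.8228e-5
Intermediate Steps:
r(I) = -3 + (681 - 2571*I)/I² (r(I) = -3 + ((-2571*I + 681)/I)/I = -3 + ((681 - 2571*I)/I)/I = -3 + (681 - 2571*I)/I²)
r(-1475 - 1*1422)/74835 = (-3 - 2571/(-1475 - 1*1422) + 681/(-1475 - 1*1422)²)/74835 = (-3 - 2571/(-1475 - 1422) + 681/(-1475 - 1422)²)*(1/74835) = (-3 - 2571/(-2897) + 681/(-2897)²)*(1/74835) = (-3 - 2571*(-1/2897) + 681*(1/8392609))*(1/74835) = (-3 + 2571/2897 + 681/8392609)*(1/74835) = -17728959/8392609*1/74835 = -5909653/209353631505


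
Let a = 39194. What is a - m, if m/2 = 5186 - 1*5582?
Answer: 39986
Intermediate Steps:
m = -792 (m = 2*(5186 - 1*5582) = 2*(5186 - 5582) = 2*(-396) = -792)
a - m = 39194 - 1*(-792) = 39194 + 792 = 39986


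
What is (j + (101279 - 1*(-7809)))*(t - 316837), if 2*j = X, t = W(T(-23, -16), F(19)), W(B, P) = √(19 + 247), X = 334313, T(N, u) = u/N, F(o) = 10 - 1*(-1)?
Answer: -175048957293/2 + 552489*√266/2 ≈ -8.7520e+10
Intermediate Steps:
F(o) = 11 (F(o) = 10 + 1 = 11)
W(B, P) = √266
t = √266 ≈ 16.310
j = 334313/2 (j = (½)*334313 = 334313/2 ≈ 1.6716e+5)
(j + (101279 - 1*(-7809)))*(t - 316837) = (334313/2 + (101279 - 1*(-7809)))*(√266 - 316837) = (334313/2 + (101279 + 7809))*(-316837 + √266) = (334313/2 + 109088)*(-316837 + √266) = 552489*(-316837 + √266)/2 = -175048957293/2 + 552489*√266/2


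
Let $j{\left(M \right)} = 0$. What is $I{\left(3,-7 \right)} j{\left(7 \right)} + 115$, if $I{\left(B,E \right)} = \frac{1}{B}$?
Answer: $115$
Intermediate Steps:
$I{\left(3,-7 \right)} j{\left(7 \right)} + 115 = \frac{1}{3} \cdot 0 + 115 = 0 + 115 = 115$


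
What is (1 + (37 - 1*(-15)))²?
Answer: 2809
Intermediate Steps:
(1 + (37 - 1*(-15)))² = (1 + (37 + 15))² = (1 + 52)² = 53² = 2809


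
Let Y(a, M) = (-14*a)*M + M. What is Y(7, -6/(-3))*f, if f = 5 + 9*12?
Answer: -21922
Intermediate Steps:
Y(a, M) = M - 14*M*a (Y(a, M) = -14*M*a + M = M - 14*M*a)
f = 113 (f = 5 + 108 = 113)
Y(7, -6/(-3))*f = ((-6/(-3))*(1 - 14*7))*113 = ((-6*(-⅓))*(1 - 98))*113 = (2*(-97))*113 = -194*113 = -21922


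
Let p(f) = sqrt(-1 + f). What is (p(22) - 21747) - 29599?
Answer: -51346 + sqrt(21) ≈ -51341.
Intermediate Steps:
(p(22) - 21747) - 29599 = (sqrt(-1 + 22) - 21747) - 29599 = (sqrt(21) - 21747) - 29599 = (-21747 + sqrt(21)) - 29599 = -51346 + sqrt(21)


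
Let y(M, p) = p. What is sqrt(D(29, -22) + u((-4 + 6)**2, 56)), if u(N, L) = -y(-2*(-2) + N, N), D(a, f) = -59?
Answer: 3*I*sqrt(7) ≈ 7.9373*I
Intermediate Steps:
u(N, L) = -N
sqrt(D(29, -22) + u((-4 + 6)**2, 56)) = sqrt(-59 - (-4 + 6)**2) = sqrt(-59 - 1*2**2) = sqrt(-59 - 1*4) = sqrt(-59 - 4) = sqrt(-63) = 3*I*sqrt(7)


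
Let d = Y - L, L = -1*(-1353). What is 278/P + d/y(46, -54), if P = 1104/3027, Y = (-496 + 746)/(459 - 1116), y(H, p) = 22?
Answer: 931790245/1329768 ≈ 700.72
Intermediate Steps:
Y = -250/657 (Y = 250/(-657) = 250*(-1/657) = -250/657 ≈ -0.38052)
L = 1353
P = 368/1009 (P = 1104*(1/3027) = 368/1009 ≈ 0.36472)
d = -889171/657 (d = -250/657 - 1*1353 = -250/657 - 1353 = -889171/657 ≈ -1353.4)
278/P + d/y(46, -54) = 278/(368/1009) - 889171/657/22 = 278*(1009/368) - 889171/657*1/22 = 140251/184 - 889171/14454 = 931790245/1329768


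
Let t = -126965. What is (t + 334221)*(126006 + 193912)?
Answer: 66304925008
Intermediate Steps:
(t + 334221)*(126006 + 193912) = (-126965 + 334221)*(126006 + 193912) = 207256*319918 = 66304925008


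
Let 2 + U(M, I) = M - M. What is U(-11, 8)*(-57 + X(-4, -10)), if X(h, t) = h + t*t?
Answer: -78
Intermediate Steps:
U(M, I) = -2 (U(M, I) = -2 + (M - M) = -2 + 0 = -2)
X(h, t) = h + t**2
U(-11, 8)*(-57 + X(-4, -10)) = -2*(-57 + (-4 + (-10)**2)) = -2*(-57 + (-4 + 100)) = -2*(-57 + 96) = -2*39 = -78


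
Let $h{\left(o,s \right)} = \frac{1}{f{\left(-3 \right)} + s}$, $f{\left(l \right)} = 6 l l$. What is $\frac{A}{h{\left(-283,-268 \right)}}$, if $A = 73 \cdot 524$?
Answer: $-8185928$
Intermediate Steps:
$f{\left(l \right)} = 6 l^{2}$
$A = 38252$
$h{\left(o,s \right)} = \frac{1}{54 + s}$ ($h{\left(o,s \right)} = \frac{1}{6 \left(-3\right)^{2} + s} = \frac{1}{6 \cdot 9 + s} = \frac{1}{54 + s}$)
$\frac{A}{h{\left(-283,-268 \right)}} = \frac{38252}{\frac{1}{54 - 268}} = \frac{38252}{\frac{1}{-214}} = \frac{38252}{- \frac{1}{214}} = 38252 \left(-214\right) = -8185928$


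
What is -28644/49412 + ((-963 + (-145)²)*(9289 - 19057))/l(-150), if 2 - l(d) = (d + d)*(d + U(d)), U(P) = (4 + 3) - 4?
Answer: 110020339485/24761027 ≈ 4443.3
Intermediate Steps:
U(P) = 3 (U(P) = 7 - 4 = 3)
l(d) = 2 - 2*d*(3 + d) (l(d) = 2 - (d + d)*(d + 3) = 2 - 2*d*(3 + d))
-28644/49412 + ((-963 + (-145)²)*(9289 - 19057))/l(-150) = -28644/49412 + ((-963 + (-145)²)*(9289 - 19057))/(2 - 6*(-150) - 2*(-150)²) = -28644*1/49412 + ((-963 + 21025)*(-9768))/(2 + 900 - 2*22500) = -651/1123 + (20062*(-9768))/(2 + 900 - 45000) = -651/1123 - 195965616/(-44098) = -651/1123 - 195965616*(-1/44098) = -651/1123 + 97982808/22049 = 110020339485/24761027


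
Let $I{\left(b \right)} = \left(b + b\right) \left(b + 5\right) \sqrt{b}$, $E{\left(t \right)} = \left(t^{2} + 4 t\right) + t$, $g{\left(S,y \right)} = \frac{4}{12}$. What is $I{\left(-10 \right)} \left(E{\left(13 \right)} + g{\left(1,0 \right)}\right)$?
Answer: $\frac{70300 i \sqrt{10}}{3} \approx 74103.0 i$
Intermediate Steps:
$g{\left(S,y \right)} = \frac{1}{3}$ ($g{\left(S,y \right)} = 4 \cdot \frac{1}{12} = \frac{1}{3}$)
$E{\left(t \right)} = t^{2} + 5 t$
$I{\left(b \right)} = 2 b^{\frac{3}{2}} \left(5 + b\right)$ ($I{\left(b \right)} = 2 b \left(5 + b\right) \sqrt{b} = 2 b^{\frac{3}{2}} \left(5 + b\right)$)
$I{\left(-10 \right)} \left(E{\left(13 \right)} + g{\left(1,0 \right)}\right) = 2 \left(-10\right)^{\frac{3}{2}} \left(5 - 10\right) \left(13 \left(5 + 13\right) + \frac{1}{3}\right) = 2 \left(- 10 i \sqrt{10}\right) \left(-5\right) \left(13 \cdot 18 + \frac{1}{3}\right) = 100 i \sqrt{10} \left(234 + \frac{1}{3}\right) = 100 i \sqrt{10} \cdot \frac{703}{3} = \frac{70300 i \sqrt{10}}{3}$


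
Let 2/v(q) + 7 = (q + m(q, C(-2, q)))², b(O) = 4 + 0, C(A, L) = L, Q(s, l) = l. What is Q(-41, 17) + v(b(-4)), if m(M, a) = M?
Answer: 971/57 ≈ 17.035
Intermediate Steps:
b(O) = 4
v(q) = 2/(-7 + 4*q²) (v(q) = 2/(-7 + (q + q)²) = 2/(-7 + (2*q)²) = 2/(-7 + 4*q²))
Q(-41, 17) + v(b(-4)) = 17 + 2/(-7 + 4*4²) = 17 + 2/(-7 + 4*16) = 17 + 2/(-7 + 64) = 17 + 2/57 = 971/57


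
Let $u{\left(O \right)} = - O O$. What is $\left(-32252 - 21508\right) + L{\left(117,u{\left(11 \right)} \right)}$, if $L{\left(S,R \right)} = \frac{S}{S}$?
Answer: $-53759$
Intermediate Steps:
$u{\left(O \right)} = - O^{2}$
$L{\left(S,R \right)} = 1$
$\left(-32252 - 21508\right) + L{\left(117,u{\left(11 \right)} \right)} = \left(-32252 - 21508\right) + 1 = -53760 + 1 = -53759$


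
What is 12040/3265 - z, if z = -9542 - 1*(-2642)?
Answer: 4508108/653 ≈ 6903.7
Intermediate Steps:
z = -6900 (z = -9542 + 2642 = -6900)
12040/3265 - z = 12040/3265 - 1*(-6900) = 12040*(1/3265) + 6900 = 2408/653 + 6900 = 4508108/653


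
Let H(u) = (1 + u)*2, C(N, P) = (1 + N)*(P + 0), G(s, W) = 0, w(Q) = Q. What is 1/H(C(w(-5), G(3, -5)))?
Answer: 1/2 ≈ 0.50000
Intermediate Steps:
C(N, P) = P*(1 + N) (C(N, P) = (1 + N)*P = P*(1 + N))
H(u) = 2 + 2*u
1/H(C(w(-5), G(3, -5))) = 1/(2 + 2*(0*(1 - 5))) = 1/(2 + 2*(0*(-4))) = 1/(2 + 2*0) = 1/(2 + 0) = 1/2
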